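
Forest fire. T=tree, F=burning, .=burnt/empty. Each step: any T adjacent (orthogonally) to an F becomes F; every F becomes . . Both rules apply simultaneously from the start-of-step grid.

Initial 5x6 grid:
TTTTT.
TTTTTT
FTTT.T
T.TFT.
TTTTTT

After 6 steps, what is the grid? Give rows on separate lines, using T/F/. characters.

Step 1: 7 trees catch fire, 2 burn out
  TTTTT.
  FTTTTT
  .FTF.T
  F.F.F.
  TTTFTT
Step 2: 7 trees catch fire, 7 burn out
  FTTTT.
  .FTFTT
  ..F..T
  ......
  FTF.FT
Step 3: 6 trees catch fire, 7 burn out
  .FTFT.
  ..F.FT
  .....T
  ......
  .F...F
Step 4: 3 trees catch fire, 6 burn out
  ..F.F.
  .....F
  .....T
  ......
  ......
Step 5: 1 trees catch fire, 3 burn out
  ......
  ......
  .....F
  ......
  ......
Step 6: 0 trees catch fire, 1 burn out
  ......
  ......
  ......
  ......
  ......

......
......
......
......
......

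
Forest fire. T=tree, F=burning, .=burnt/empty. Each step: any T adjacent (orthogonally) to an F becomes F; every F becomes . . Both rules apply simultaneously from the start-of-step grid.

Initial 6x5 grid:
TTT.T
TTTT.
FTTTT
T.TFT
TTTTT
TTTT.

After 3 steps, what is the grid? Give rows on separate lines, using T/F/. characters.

Step 1: 7 trees catch fire, 2 burn out
  TTT.T
  FTTT.
  .FTFT
  F.F.F
  TTTFT
  TTTT.
Step 2: 9 trees catch fire, 7 burn out
  FTT.T
  .FTF.
  ..F.F
  .....
  FTF.F
  TTTF.
Step 3: 5 trees catch fire, 9 burn out
  .FT.T
  ..F..
  .....
  .....
  .F...
  FTF..

.FT.T
..F..
.....
.....
.F...
FTF..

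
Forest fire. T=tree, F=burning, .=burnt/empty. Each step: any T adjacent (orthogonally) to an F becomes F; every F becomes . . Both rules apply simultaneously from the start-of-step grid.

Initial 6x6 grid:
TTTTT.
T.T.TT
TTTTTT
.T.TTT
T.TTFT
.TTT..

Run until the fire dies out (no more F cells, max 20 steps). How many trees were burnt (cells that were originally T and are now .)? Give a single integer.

Answer: 25

Derivation:
Step 1: +3 fires, +1 burnt (F count now 3)
Step 2: +5 fires, +3 burnt (F count now 5)
Step 3: +4 fires, +5 burnt (F count now 4)
Step 4: +4 fires, +4 burnt (F count now 4)
Step 5: +3 fires, +4 burnt (F count now 3)
Step 6: +3 fires, +3 burnt (F count now 3)
Step 7: +2 fires, +3 burnt (F count now 2)
Step 8: +1 fires, +2 burnt (F count now 1)
Step 9: +0 fires, +1 burnt (F count now 0)
Fire out after step 9
Initially T: 26, now '.': 35
Total burnt (originally-T cells now '.'): 25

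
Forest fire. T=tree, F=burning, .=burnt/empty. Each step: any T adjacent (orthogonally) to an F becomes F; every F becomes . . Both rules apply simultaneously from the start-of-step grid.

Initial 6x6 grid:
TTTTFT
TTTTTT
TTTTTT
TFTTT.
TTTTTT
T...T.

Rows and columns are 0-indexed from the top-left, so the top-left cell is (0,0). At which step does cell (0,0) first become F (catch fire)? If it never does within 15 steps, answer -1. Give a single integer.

Step 1: cell (0,0)='T' (+7 fires, +2 burnt)
Step 2: cell (0,0)='T' (+10 fires, +7 burnt)
Step 3: cell (0,0)='T' (+8 fires, +10 burnt)
Step 4: cell (0,0)='F' (+2 fires, +8 burnt)
  -> target ignites at step 4
Step 5: cell (0,0)='.' (+2 fires, +2 burnt)
Step 6: cell (0,0)='.' (+0 fires, +2 burnt)
  fire out at step 6

4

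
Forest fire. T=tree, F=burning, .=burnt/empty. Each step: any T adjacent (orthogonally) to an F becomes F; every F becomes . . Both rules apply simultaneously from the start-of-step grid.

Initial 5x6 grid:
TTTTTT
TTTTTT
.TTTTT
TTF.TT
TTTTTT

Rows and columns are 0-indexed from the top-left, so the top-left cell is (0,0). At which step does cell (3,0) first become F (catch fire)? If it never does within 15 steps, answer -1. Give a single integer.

Step 1: cell (3,0)='T' (+3 fires, +1 burnt)
Step 2: cell (3,0)='F' (+6 fires, +3 burnt)
  -> target ignites at step 2
Step 3: cell (3,0)='.' (+6 fires, +6 burnt)
Step 4: cell (3,0)='.' (+7 fires, +6 burnt)
Step 5: cell (3,0)='.' (+4 fires, +7 burnt)
Step 6: cell (3,0)='.' (+1 fires, +4 burnt)
Step 7: cell (3,0)='.' (+0 fires, +1 burnt)
  fire out at step 7

2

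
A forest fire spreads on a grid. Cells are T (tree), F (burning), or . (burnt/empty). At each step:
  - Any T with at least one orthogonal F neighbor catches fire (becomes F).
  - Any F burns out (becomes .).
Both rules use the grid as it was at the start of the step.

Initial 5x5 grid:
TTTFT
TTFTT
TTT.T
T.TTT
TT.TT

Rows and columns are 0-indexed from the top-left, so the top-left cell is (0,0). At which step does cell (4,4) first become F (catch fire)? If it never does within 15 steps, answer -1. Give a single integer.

Step 1: cell (4,4)='T' (+5 fires, +2 burnt)
Step 2: cell (4,4)='T' (+5 fires, +5 burnt)
Step 3: cell (4,4)='T' (+4 fires, +5 burnt)
Step 4: cell (4,4)='T' (+3 fires, +4 burnt)
Step 5: cell (4,4)='F' (+2 fires, +3 burnt)
  -> target ignites at step 5
Step 6: cell (4,4)='.' (+1 fires, +2 burnt)
Step 7: cell (4,4)='.' (+0 fires, +1 burnt)
  fire out at step 7

5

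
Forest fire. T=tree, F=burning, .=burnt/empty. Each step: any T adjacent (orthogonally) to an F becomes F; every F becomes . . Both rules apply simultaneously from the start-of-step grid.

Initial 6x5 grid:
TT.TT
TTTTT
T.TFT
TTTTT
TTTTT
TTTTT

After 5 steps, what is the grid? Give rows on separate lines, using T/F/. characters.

Step 1: 4 trees catch fire, 1 burn out
  TT.TT
  TTTFT
  T.F.F
  TTTFT
  TTTTT
  TTTTT
Step 2: 6 trees catch fire, 4 burn out
  TT.FT
  TTF.F
  T....
  TTF.F
  TTTFT
  TTTTT
Step 3: 6 trees catch fire, 6 burn out
  TT..F
  TF...
  T....
  TF...
  TTF.F
  TTTFT
Step 4: 6 trees catch fire, 6 burn out
  TF...
  F....
  T....
  F....
  TF...
  TTF.F
Step 5: 4 trees catch fire, 6 burn out
  F....
  .....
  F....
  .....
  F....
  TF...

F....
.....
F....
.....
F....
TF...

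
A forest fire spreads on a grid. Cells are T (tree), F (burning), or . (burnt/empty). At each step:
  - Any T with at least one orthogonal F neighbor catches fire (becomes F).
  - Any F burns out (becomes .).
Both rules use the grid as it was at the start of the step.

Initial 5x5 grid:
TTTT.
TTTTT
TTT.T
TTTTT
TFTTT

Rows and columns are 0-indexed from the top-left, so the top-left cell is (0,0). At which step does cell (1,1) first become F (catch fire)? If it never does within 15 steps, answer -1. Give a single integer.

Step 1: cell (1,1)='T' (+3 fires, +1 burnt)
Step 2: cell (1,1)='T' (+4 fires, +3 burnt)
Step 3: cell (1,1)='F' (+5 fires, +4 burnt)
  -> target ignites at step 3
Step 4: cell (1,1)='.' (+4 fires, +5 burnt)
Step 5: cell (1,1)='.' (+4 fires, +4 burnt)
Step 6: cell (1,1)='.' (+2 fires, +4 burnt)
Step 7: cell (1,1)='.' (+0 fires, +2 burnt)
  fire out at step 7

3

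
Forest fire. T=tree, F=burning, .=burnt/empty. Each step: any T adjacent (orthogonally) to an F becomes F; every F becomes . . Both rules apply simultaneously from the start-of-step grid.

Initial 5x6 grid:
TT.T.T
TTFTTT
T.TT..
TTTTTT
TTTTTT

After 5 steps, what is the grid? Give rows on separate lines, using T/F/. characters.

Step 1: 3 trees catch fire, 1 burn out
  TT.T.T
  TF.FTT
  T.FT..
  TTTTTT
  TTTTTT
Step 2: 6 trees catch fire, 3 burn out
  TF.F.T
  F...FT
  T..F..
  TTFTTT
  TTTTTT
Step 3: 6 trees catch fire, 6 burn out
  F....T
  .....F
  F.....
  TF.FTT
  TTFTTT
Step 4: 5 trees catch fire, 6 burn out
  .....F
  ......
  ......
  F...FT
  TF.FTT
Step 5: 3 trees catch fire, 5 burn out
  ......
  ......
  ......
  .....F
  F...FT

......
......
......
.....F
F...FT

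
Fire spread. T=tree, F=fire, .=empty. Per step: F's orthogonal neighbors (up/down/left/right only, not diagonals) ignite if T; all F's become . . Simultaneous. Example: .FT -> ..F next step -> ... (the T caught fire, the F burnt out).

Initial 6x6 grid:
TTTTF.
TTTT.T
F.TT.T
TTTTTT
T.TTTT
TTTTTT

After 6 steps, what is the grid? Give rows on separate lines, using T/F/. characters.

Step 1: 3 trees catch fire, 2 burn out
  TTTF..
  FTTT.T
  ..TT.T
  FTTTTT
  T.TTTT
  TTTTTT
Step 2: 6 trees catch fire, 3 burn out
  FTF...
  .FTF.T
  ..TT.T
  .FTTTT
  F.TTTT
  TTTTTT
Step 3: 5 trees catch fire, 6 burn out
  .F....
  ..F..T
  ..TF.T
  ..FTTT
  ..TTTT
  FTTTTT
Step 4: 4 trees catch fire, 5 burn out
  ......
  .....T
  ..F..T
  ...FTT
  ..FTTT
  .FTTTT
Step 5: 3 trees catch fire, 4 burn out
  ......
  .....T
  .....T
  ....FT
  ...FTT
  ..FTTT
Step 6: 3 trees catch fire, 3 burn out
  ......
  .....T
  .....T
  .....F
  ....FT
  ...FTT

......
.....T
.....T
.....F
....FT
...FTT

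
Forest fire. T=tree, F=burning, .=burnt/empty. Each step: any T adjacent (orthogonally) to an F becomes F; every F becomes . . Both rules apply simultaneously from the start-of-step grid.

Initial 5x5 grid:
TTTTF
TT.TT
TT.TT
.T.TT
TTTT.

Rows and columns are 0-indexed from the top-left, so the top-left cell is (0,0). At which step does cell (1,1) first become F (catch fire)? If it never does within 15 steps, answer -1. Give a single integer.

Step 1: cell (1,1)='T' (+2 fires, +1 burnt)
Step 2: cell (1,1)='T' (+3 fires, +2 burnt)
Step 3: cell (1,1)='T' (+3 fires, +3 burnt)
Step 4: cell (1,1)='F' (+3 fires, +3 burnt)
  -> target ignites at step 4
Step 5: cell (1,1)='.' (+3 fires, +3 burnt)
Step 6: cell (1,1)='.' (+3 fires, +3 burnt)
Step 7: cell (1,1)='.' (+1 fires, +3 burnt)
Step 8: cell (1,1)='.' (+1 fires, +1 burnt)
Step 9: cell (1,1)='.' (+0 fires, +1 burnt)
  fire out at step 9

4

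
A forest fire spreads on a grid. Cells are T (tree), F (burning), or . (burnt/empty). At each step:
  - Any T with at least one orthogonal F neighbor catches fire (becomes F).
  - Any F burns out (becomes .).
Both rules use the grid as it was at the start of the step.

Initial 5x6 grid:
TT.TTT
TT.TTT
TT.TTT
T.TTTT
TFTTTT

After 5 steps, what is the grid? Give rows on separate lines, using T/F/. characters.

Step 1: 2 trees catch fire, 1 burn out
  TT.TTT
  TT.TTT
  TT.TTT
  T.TTTT
  F.FTTT
Step 2: 3 trees catch fire, 2 burn out
  TT.TTT
  TT.TTT
  TT.TTT
  F.FTTT
  ...FTT
Step 3: 3 trees catch fire, 3 burn out
  TT.TTT
  TT.TTT
  FT.TTT
  ...FTT
  ....FT
Step 4: 5 trees catch fire, 3 burn out
  TT.TTT
  FT.TTT
  .F.FTT
  ....FT
  .....F
Step 5: 5 trees catch fire, 5 burn out
  FT.TTT
  .F.FTT
  ....FT
  .....F
  ......

FT.TTT
.F.FTT
....FT
.....F
......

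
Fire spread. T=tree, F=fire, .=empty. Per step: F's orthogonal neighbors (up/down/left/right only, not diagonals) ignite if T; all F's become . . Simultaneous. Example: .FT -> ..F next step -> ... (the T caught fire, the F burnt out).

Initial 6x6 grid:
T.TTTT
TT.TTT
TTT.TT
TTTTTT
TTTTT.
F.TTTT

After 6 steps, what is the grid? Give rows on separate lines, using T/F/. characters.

Step 1: 1 trees catch fire, 1 burn out
  T.TTTT
  TT.TTT
  TTT.TT
  TTTTTT
  FTTTT.
  ..TTTT
Step 2: 2 trees catch fire, 1 burn out
  T.TTTT
  TT.TTT
  TTT.TT
  FTTTTT
  .FTTT.
  ..TTTT
Step 3: 3 trees catch fire, 2 burn out
  T.TTTT
  TT.TTT
  FTT.TT
  .FTTTT
  ..FTT.
  ..TTTT
Step 4: 5 trees catch fire, 3 burn out
  T.TTTT
  FT.TTT
  .FT.TT
  ..FTTT
  ...FT.
  ..FTTT
Step 5: 6 trees catch fire, 5 burn out
  F.TTTT
  .F.TTT
  ..F.TT
  ...FTT
  ....F.
  ...FTT
Step 6: 2 trees catch fire, 6 burn out
  ..TTTT
  ...TTT
  ....TT
  ....FT
  ......
  ....FT

..TTTT
...TTT
....TT
....FT
......
....FT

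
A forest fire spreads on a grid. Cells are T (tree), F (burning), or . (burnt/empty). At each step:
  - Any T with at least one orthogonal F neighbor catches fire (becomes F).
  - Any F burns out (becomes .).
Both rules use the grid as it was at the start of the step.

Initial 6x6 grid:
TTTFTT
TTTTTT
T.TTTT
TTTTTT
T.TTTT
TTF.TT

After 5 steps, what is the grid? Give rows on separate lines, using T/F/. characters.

Step 1: 5 trees catch fire, 2 burn out
  TTF.FT
  TTTFTT
  T.TTTT
  TTTTTT
  T.FTTT
  TF..TT
Step 2: 8 trees catch fire, 5 burn out
  TF...F
  TTF.FT
  T.TFTT
  TTFTTT
  T..FTT
  F...TT
Step 3: 9 trees catch fire, 8 burn out
  F.....
  TF...F
  T.F.FT
  TF.FTT
  F...FT
  ....TT
Step 4: 6 trees catch fire, 9 burn out
  ......
  F.....
  T....F
  F...FT
  .....F
  ....FT
Step 5: 3 trees catch fire, 6 burn out
  ......
  ......
  F.....
  .....F
  ......
  .....F

......
......
F.....
.....F
......
.....F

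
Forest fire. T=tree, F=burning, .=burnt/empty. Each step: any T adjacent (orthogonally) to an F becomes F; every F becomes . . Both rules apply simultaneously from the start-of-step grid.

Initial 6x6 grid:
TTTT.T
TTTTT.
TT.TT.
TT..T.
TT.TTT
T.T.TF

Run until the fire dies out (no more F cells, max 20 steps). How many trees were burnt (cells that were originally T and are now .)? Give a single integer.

Answer: 23

Derivation:
Step 1: +2 fires, +1 burnt (F count now 2)
Step 2: +1 fires, +2 burnt (F count now 1)
Step 3: +2 fires, +1 burnt (F count now 2)
Step 4: +1 fires, +2 burnt (F count now 1)
Step 5: +2 fires, +1 burnt (F count now 2)
Step 6: +1 fires, +2 burnt (F count now 1)
Step 7: +2 fires, +1 burnt (F count now 2)
Step 8: +2 fires, +2 burnt (F count now 2)
Step 9: +3 fires, +2 burnt (F count now 3)
Step 10: +3 fires, +3 burnt (F count now 3)
Step 11: +2 fires, +3 burnt (F count now 2)
Step 12: +1 fires, +2 burnt (F count now 1)
Step 13: +1 fires, +1 burnt (F count now 1)
Step 14: +0 fires, +1 burnt (F count now 0)
Fire out after step 14
Initially T: 25, now '.': 34
Total burnt (originally-T cells now '.'): 23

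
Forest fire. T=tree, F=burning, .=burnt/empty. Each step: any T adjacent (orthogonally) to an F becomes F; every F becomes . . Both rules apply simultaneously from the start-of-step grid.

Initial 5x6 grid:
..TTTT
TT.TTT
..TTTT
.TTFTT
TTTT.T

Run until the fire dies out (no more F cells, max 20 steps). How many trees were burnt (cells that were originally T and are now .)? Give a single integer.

Step 1: +4 fires, +1 burnt (F count now 4)
Step 2: +6 fires, +4 burnt (F count now 6)
Step 3: +5 fires, +6 burnt (F count now 5)
Step 4: +4 fires, +5 burnt (F count now 4)
Step 5: +1 fires, +4 burnt (F count now 1)
Step 6: +0 fires, +1 burnt (F count now 0)
Fire out after step 6
Initially T: 22, now '.': 28
Total burnt (originally-T cells now '.'): 20

Answer: 20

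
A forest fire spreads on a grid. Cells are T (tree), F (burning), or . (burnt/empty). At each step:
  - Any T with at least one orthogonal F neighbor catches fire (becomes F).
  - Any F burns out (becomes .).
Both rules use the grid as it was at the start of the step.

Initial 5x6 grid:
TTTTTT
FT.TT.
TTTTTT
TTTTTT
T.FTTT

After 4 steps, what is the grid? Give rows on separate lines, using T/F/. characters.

Step 1: 5 trees catch fire, 2 burn out
  FTTTTT
  .F.TT.
  FTTTTT
  TTFTTT
  T..FTT
Step 2: 7 trees catch fire, 5 burn out
  .FTTTT
  ...TT.
  .FFTTT
  FF.FTT
  T...FT
Step 3: 5 trees catch fire, 7 burn out
  ..FTTT
  ...TT.
  ...FTT
  ....FT
  F....F
Step 4: 4 trees catch fire, 5 burn out
  ...FTT
  ...FT.
  ....FT
  .....F
  ......

...FTT
...FT.
....FT
.....F
......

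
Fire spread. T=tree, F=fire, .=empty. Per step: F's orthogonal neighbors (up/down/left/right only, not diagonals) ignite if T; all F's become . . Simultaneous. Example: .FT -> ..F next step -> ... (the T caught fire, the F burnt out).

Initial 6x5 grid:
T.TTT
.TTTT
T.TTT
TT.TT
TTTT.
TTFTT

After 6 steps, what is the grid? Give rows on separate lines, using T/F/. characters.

Step 1: 3 trees catch fire, 1 burn out
  T.TTT
  .TTTT
  T.TTT
  TT.TT
  TTFT.
  TF.FT
Step 2: 4 trees catch fire, 3 burn out
  T.TTT
  .TTTT
  T.TTT
  TT.TT
  TF.F.
  F...F
Step 3: 3 trees catch fire, 4 burn out
  T.TTT
  .TTTT
  T.TTT
  TF.FT
  F....
  .....
Step 4: 3 trees catch fire, 3 burn out
  T.TTT
  .TTTT
  T.TFT
  F...F
  .....
  .....
Step 5: 4 trees catch fire, 3 burn out
  T.TTT
  .TTFT
  F.F.F
  .....
  .....
  .....
Step 6: 3 trees catch fire, 4 burn out
  T.TFT
  .TF.F
  .....
  .....
  .....
  .....

T.TFT
.TF.F
.....
.....
.....
.....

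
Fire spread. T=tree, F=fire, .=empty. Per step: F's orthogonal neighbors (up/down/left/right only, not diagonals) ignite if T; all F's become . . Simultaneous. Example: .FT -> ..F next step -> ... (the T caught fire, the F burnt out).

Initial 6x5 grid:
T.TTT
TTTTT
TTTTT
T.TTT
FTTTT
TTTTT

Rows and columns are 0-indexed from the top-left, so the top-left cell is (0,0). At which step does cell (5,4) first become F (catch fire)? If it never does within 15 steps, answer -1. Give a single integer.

Step 1: cell (5,4)='T' (+3 fires, +1 burnt)
Step 2: cell (5,4)='T' (+3 fires, +3 burnt)
Step 3: cell (5,4)='T' (+5 fires, +3 burnt)
Step 4: cell (5,4)='T' (+6 fires, +5 burnt)
Step 5: cell (5,4)='F' (+4 fires, +6 burnt)
  -> target ignites at step 5
Step 6: cell (5,4)='.' (+3 fires, +4 burnt)
Step 7: cell (5,4)='.' (+2 fires, +3 burnt)
Step 8: cell (5,4)='.' (+1 fires, +2 burnt)
Step 9: cell (5,4)='.' (+0 fires, +1 burnt)
  fire out at step 9

5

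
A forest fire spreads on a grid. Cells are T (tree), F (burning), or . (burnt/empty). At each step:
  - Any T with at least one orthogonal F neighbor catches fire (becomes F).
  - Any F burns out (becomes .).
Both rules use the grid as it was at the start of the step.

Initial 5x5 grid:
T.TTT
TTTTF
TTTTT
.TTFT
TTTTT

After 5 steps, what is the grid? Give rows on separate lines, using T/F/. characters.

Step 1: 7 trees catch fire, 2 burn out
  T.TTF
  TTTF.
  TTTFF
  .TF.F
  TTTFT
Step 2: 6 trees catch fire, 7 burn out
  T.TF.
  TTF..
  TTF..
  .F...
  TTF.F
Step 3: 4 trees catch fire, 6 burn out
  T.F..
  TF...
  TF...
  .....
  TF...
Step 4: 3 trees catch fire, 4 burn out
  T....
  F....
  F....
  .....
  F....
Step 5: 1 trees catch fire, 3 burn out
  F....
  .....
  .....
  .....
  .....

F....
.....
.....
.....
.....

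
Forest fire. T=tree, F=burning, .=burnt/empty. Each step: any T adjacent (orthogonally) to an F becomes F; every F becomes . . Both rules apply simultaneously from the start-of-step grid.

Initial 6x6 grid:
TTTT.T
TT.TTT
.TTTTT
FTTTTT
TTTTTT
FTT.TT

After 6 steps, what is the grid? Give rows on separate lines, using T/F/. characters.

Step 1: 3 trees catch fire, 2 burn out
  TTTT.T
  TT.TTT
  .TTTTT
  .FTTTT
  FTTTTT
  .FT.TT
Step 2: 4 trees catch fire, 3 burn out
  TTTT.T
  TT.TTT
  .FTTTT
  ..FTTT
  .FTTTT
  ..F.TT
Step 3: 4 trees catch fire, 4 burn out
  TTTT.T
  TF.TTT
  ..FTTT
  ...FTT
  ..FTTT
  ....TT
Step 4: 5 trees catch fire, 4 burn out
  TFTT.T
  F..TTT
  ...FTT
  ....FT
  ...FTT
  ....TT
Step 5: 6 trees catch fire, 5 burn out
  F.FT.T
  ...FTT
  ....FT
  .....F
  ....FT
  ....TT
Step 6: 5 trees catch fire, 6 burn out
  ...F.T
  ....FT
  .....F
  ......
  .....F
  ....FT

...F.T
....FT
.....F
......
.....F
....FT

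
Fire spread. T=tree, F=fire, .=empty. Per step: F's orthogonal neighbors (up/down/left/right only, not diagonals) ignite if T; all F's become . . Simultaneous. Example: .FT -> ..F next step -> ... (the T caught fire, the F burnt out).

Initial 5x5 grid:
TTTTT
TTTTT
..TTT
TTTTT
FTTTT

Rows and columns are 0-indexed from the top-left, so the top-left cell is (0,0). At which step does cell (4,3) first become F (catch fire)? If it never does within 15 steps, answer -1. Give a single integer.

Step 1: cell (4,3)='T' (+2 fires, +1 burnt)
Step 2: cell (4,3)='T' (+2 fires, +2 burnt)
Step 3: cell (4,3)='F' (+2 fires, +2 burnt)
  -> target ignites at step 3
Step 4: cell (4,3)='.' (+3 fires, +2 burnt)
Step 5: cell (4,3)='.' (+3 fires, +3 burnt)
Step 6: cell (4,3)='.' (+4 fires, +3 burnt)
Step 7: cell (4,3)='.' (+4 fires, +4 burnt)
Step 8: cell (4,3)='.' (+2 fires, +4 burnt)
Step 9: cell (4,3)='.' (+0 fires, +2 burnt)
  fire out at step 9

3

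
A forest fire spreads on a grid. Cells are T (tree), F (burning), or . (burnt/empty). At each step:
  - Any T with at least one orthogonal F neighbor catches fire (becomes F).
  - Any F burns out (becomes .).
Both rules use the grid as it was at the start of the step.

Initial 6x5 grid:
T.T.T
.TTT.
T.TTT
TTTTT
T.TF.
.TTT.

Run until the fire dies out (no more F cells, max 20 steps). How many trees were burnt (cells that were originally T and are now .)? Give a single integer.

Step 1: +3 fires, +1 burnt (F count now 3)
Step 2: +4 fires, +3 burnt (F count now 4)
Step 3: +5 fires, +4 burnt (F count now 5)
Step 4: +2 fires, +5 burnt (F count now 2)
Step 5: +4 fires, +2 burnt (F count now 4)
Step 6: +0 fires, +4 burnt (F count now 0)
Fire out after step 6
Initially T: 20, now '.': 28
Total burnt (originally-T cells now '.'): 18

Answer: 18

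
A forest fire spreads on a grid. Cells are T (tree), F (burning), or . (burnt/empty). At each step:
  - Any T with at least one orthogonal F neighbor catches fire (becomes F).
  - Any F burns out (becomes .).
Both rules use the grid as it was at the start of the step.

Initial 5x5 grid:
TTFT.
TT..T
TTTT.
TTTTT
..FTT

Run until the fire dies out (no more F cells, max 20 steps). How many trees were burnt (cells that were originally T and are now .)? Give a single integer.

Answer: 16

Derivation:
Step 1: +4 fires, +2 burnt (F count now 4)
Step 2: +6 fires, +4 burnt (F count now 6)
Step 3: +5 fires, +6 burnt (F count now 5)
Step 4: +1 fires, +5 burnt (F count now 1)
Step 5: +0 fires, +1 burnt (F count now 0)
Fire out after step 5
Initially T: 17, now '.': 24
Total burnt (originally-T cells now '.'): 16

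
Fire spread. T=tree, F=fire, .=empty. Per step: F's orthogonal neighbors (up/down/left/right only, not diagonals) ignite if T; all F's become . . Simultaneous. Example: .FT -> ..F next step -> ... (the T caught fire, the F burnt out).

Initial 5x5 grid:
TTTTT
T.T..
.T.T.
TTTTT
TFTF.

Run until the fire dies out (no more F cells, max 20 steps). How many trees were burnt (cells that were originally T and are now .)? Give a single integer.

Step 1: +4 fires, +2 burnt (F count now 4)
Step 2: +5 fires, +4 burnt (F count now 5)
Step 3: +0 fires, +5 burnt (F count now 0)
Fire out after step 3
Initially T: 16, now '.': 18
Total burnt (originally-T cells now '.'): 9

Answer: 9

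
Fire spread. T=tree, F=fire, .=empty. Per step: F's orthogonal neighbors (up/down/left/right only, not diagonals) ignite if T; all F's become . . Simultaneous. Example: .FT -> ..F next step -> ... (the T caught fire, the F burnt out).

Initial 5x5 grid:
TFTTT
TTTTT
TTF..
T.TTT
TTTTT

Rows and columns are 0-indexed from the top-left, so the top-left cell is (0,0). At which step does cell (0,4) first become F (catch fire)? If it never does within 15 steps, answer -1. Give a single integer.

Step 1: cell (0,4)='T' (+6 fires, +2 burnt)
Step 2: cell (0,4)='T' (+6 fires, +6 burnt)
Step 3: cell (0,4)='F' (+6 fires, +6 burnt)
  -> target ignites at step 3
Step 4: cell (0,4)='.' (+2 fires, +6 burnt)
Step 5: cell (0,4)='.' (+0 fires, +2 burnt)
  fire out at step 5

3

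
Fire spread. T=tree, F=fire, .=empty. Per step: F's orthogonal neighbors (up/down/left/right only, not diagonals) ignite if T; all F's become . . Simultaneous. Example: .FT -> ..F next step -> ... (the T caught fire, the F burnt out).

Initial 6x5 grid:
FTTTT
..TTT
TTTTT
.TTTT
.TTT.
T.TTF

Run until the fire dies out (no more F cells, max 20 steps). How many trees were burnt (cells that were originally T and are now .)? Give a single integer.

Answer: 21

Derivation:
Step 1: +2 fires, +2 burnt (F count now 2)
Step 2: +3 fires, +2 burnt (F count now 3)
Step 3: +4 fires, +3 burnt (F count now 4)
Step 4: +7 fires, +4 burnt (F count now 7)
Step 5: +4 fires, +7 burnt (F count now 4)
Step 6: +1 fires, +4 burnt (F count now 1)
Step 7: +0 fires, +1 burnt (F count now 0)
Fire out after step 7
Initially T: 22, now '.': 29
Total burnt (originally-T cells now '.'): 21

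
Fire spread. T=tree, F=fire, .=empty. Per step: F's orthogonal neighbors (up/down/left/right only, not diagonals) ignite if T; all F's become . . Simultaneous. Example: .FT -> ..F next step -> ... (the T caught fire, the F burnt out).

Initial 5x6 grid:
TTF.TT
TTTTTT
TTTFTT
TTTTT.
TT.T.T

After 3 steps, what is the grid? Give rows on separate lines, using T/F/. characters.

Step 1: 6 trees catch fire, 2 burn out
  TF..TT
  TTFFTT
  TTF.FT
  TTTFT.
  TT.T.T
Step 2: 8 trees catch fire, 6 burn out
  F...TT
  TF..FT
  TF...F
  TTF.F.
  TT.F.T
Step 3: 5 trees catch fire, 8 burn out
  ....FT
  F....F
  F.....
  TF....
  TT...T

....FT
F....F
F.....
TF....
TT...T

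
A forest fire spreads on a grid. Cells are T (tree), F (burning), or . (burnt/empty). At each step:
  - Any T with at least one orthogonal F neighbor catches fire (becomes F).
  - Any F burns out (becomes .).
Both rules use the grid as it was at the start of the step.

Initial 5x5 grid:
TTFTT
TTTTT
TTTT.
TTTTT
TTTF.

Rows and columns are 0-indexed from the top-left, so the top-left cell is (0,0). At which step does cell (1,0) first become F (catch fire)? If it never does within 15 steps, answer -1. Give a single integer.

Step 1: cell (1,0)='T' (+5 fires, +2 burnt)
Step 2: cell (1,0)='T' (+9 fires, +5 burnt)
Step 3: cell (1,0)='F' (+5 fires, +9 burnt)
  -> target ignites at step 3
Step 4: cell (1,0)='.' (+2 fires, +5 burnt)
Step 5: cell (1,0)='.' (+0 fires, +2 burnt)
  fire out at step 5

3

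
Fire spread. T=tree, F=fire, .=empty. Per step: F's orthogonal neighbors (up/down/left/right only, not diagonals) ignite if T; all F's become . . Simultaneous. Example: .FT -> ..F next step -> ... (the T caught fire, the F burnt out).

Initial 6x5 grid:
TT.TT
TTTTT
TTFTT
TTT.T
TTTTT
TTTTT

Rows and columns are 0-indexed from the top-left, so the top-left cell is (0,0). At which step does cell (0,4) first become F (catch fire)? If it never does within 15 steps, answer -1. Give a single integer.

Step 1: cell (0,4)='T' (+4 fires, +1 burnt)
Step 2: cell (0,4)='T' (+6 fires, +4 burnt)
Step 3: cell (0,4)='T' (+9 fires, +6 burnt)
Step 4: cell (0,4)='F' (+6 fires, +9 burnt)
  -> target ignites at step 4
Step 5: cell (0,4)='.' (+2 fires, +6 burnt)
Step 6: cell (0,4)='.' (+0 fires, +2 burnt)
  fire out at step 6

4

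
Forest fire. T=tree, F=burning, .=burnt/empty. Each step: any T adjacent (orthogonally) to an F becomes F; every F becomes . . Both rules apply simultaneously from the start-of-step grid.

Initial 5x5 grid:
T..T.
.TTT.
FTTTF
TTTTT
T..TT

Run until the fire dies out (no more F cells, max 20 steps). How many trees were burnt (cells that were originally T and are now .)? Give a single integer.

Step 1: +4 fires, +2 burnt (F count now 4)
Step 2: +7 fires, +4 burnt (F count now 7)
Step 3: +4 fires, +7 burnt (F count now 4)
Step 4: +0 fires, +4 burnt (F count now 0)
Fire out after step 4
Initially T: 16, now '.': 24
Total burnt (originally-T cells now '.'): 15

Answer: 15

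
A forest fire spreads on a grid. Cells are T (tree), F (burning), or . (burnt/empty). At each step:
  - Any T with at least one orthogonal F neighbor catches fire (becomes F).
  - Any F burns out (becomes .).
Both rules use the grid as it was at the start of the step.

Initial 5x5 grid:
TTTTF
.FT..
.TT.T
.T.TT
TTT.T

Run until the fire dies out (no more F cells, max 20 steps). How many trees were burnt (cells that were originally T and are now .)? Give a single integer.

Answer: 11

Derivation:
Step 1: +4 fires, +2 burnt (F count now 4)
Step 2: +4 fires, +4 burnt (F count now 4)
Step 3: +1 fires, +4 burnt (F count now 1)
Step 4: +2 fires, +1 burnt (F count now 2)
Step 5: +0 fires, +2 burnt (F count now 0)
Fire out after step 5
Initially T: 15, now '.': 21
Total burnt (originally-T cells now '.'): 11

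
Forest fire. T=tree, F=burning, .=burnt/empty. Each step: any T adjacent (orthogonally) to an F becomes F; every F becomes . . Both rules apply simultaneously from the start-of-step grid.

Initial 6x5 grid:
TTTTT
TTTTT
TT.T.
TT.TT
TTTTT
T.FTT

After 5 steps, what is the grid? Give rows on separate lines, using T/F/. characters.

Step 1: 2 trees catch fire, 1 burn out
  TTTTT
  TTTTT
  TT.T.
  TT.TT
  TTFTT
  T..FT
Step 2: 3 trees catch fire, 2 burn out
  TTTTT
  TTTTT
  TT.T.
  TT.TT
  TF.FT
  T...F
Step 3: 4 trees catch fire, 3 burn out
  TTTTT
  TTTTT
  TT.T.
  TF.FT
  F...F
  T....
Step 4: 5 trees catch fire, 4 burn out
  TTTTT
  TTTTT
  TF.F.
  F...F
  .....
  F....
Step 5: 3 trees catch fire, 5 burn out
  TTTTT
  TFTFT
  F....
  .....
  .....
  .....

TTTTT
TFTFT
F....
.....
.....
.....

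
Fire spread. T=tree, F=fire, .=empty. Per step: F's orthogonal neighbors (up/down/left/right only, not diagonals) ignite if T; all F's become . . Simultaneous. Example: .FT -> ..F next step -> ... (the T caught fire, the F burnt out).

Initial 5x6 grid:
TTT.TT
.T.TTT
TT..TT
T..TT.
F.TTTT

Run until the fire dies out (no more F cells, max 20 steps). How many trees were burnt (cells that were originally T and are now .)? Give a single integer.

Answer: 7

Derivation:
Step 1: +1 fires, +1 burnt (F count now 1)
Step 2: +1 fires, +1 burnt (F count now 1)
Step 3: +1 fires, +1 burnt (F count now 1)
Step 4: +1 fires, +1 burnt (F count now 1)
Step 5: +1 fires, +1 burnt (F count now 1)
Step 6: +2 fires, +1 burnt (F count now 2)
Step 7: +0 fires, +2 burnt (F count now 0)
Fire out after step 7
Initially T: 20, now '.': 17
Total burnt (originally-T cells now '.'): 7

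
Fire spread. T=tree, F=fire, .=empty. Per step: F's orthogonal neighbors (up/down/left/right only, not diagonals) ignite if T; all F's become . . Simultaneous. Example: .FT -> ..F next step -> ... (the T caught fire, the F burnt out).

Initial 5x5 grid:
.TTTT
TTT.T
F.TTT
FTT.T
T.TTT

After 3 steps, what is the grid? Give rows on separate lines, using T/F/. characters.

Step 1: 3 trees catch fire, 2 burn out
  .TTTT
  FTT.T
  ..TTT
  .FT.T
  F.TTT
Step 2: 2 trees catch fire, 3 burn out
  .TTTT
  .FT.T
  ..TTT
  ..F.T
  ..TTT
Step 3: 4 trees catch fire, 2 burn out
  .FTTT
  ..F.T
  ..FTT
  ....T
  ..FTT

.FTTT
..F.T
..FTT
....T
..FTT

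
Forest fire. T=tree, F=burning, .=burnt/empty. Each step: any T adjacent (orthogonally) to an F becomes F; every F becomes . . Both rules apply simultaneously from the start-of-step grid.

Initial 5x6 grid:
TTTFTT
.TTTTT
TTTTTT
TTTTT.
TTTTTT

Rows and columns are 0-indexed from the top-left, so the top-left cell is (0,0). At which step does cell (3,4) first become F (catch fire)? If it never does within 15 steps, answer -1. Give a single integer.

Step 1: cell (3,4)='T' (+3 fires, +1 burnt)
Step 2: cell (3,4)='T' (+5 fires, +3 burnt)
Step 3: cell (3,4)='T' (+6 fires, +5 burnt)
Step 4: cell (3,4)='F' (+5 fires, +6 burnt)
  -> target ignites at step 4
Step 5: cell (3,4)='.' (+4 fires, +5 burnt)
Step 6: cell (3,4)='.' (+3 fires, +4 burnt)
Step 7: cell (3,4)='.' (+1 fires, +3 burnt)
Step 8: cell (3,4)='.' (+0 fires, +1 burnt)
  fire out at step 8

4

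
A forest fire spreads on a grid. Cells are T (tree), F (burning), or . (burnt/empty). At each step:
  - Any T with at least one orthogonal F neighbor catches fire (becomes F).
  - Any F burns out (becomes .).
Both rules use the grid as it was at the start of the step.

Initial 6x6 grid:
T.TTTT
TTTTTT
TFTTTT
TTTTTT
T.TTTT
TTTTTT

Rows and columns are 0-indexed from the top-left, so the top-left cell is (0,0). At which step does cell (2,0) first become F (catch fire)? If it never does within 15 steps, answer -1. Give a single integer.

Step 1: cell (2,0)='F' (+4 fires, +1 burnt)
  -> target ignites at step 1
Step 2: cell (2,0)='.' (+5 fires, +4 burnt)
Step 3: cell (2,0)='.' (+7 fires, +5 burnt)
Step 4: cell (2,0)='.' (+7 fires, +7 burnt)
Step 5: cell (2,0)='.' (+6 fires, +7 burnt)
Step 6: cell (2,0)='.' (+3 fires, +6 burnt)
Step 7: cell (2,0)='.' (+1 fires, +3 burnt)
Step 8: cell (2,0)='.' (+0 fires, +1 burnt)
  fire out at step 8

1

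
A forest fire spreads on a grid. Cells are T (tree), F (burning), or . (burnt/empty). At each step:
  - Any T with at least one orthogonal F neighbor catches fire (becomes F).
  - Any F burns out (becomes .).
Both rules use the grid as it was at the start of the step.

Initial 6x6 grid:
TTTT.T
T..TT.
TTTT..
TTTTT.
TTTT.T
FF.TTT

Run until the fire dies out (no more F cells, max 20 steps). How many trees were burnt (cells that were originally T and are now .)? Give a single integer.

Answer: 24

Derivation:
Step 1: +2 fires, +2 burnt (F count now 2)
Step 2: +3 fires, +2 burnt (F count now 3)
Step 3: +4 fires, +3 burnt (F count now 4)
Step 4: +4 fires, +4 burnt (F count now 4)
Step 5: +4 fires, +4 burnt (F count now 4)
Step 6: +3 fires, +4 burnt (F count now 3)
Step 7: +4 fires, +3 burnt (F count now 4)
Step 8: +0 fires, +4 burnt (F count now 0)
Fire out after step 8
Initially T: 25, now '.': 35
Total burnt (originally-T cells now '.'): 24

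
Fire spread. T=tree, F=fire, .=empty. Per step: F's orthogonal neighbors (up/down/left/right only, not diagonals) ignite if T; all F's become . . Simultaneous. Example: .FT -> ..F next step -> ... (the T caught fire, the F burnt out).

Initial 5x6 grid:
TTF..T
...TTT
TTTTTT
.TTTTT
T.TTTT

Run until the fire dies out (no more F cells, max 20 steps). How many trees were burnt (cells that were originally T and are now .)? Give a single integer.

Answer: 2

Derivation:
Step 1: +1 fires, +1 burnt (F count now 1)
Step 2: +1 fires, +1 burnt (F count now 1)
Step 3: +0 fires, +1 burnt (F count now 0)
Fire out after step 3
Initially T: 22, now '.': 10
Total burnt (originally-T cells now '.'): 2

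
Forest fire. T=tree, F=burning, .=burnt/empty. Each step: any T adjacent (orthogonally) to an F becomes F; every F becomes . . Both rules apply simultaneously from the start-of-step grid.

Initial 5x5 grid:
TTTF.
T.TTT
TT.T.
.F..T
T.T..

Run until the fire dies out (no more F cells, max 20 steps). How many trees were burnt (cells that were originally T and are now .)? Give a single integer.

Answer: 10

Derivation:
Step 1: +3 fires, +2 burnt (F count now 3)
Step 2: +5 fires, +3 burnt (F count now 5)
Step 3: +2 fires, +5 burnt (F count now 2)
Step 4: +0 fires, +2 burnt (F count now 0)
Fire out after step 4
Initially T: 13, now '.': 22
Total burnt (originally-T cells now '.'): 10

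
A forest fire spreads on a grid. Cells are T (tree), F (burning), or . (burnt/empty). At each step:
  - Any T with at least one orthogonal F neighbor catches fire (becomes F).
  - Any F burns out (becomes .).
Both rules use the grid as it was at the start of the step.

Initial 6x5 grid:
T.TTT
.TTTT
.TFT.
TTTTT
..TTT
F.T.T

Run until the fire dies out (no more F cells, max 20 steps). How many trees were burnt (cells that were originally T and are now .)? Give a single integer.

Step 1: +4 fires, +2 burnt (F count now 4)
Step 2: +6 fires, +4 burnt (F count now 6)
Step 3: +6 fires, +6 burnt (F count now 6)
Step 4: +2 fires, +6 burnt (F count now 2)
Step 5: +1 fires, +2 burnt (F count now 1)
Step 6: +0 fires, +1 burnt (F count now 0)
Fire out after step 6
Initially T: 20, now '.': 29
Total burnt (originally-T cells now '.'): 19

Answer: 19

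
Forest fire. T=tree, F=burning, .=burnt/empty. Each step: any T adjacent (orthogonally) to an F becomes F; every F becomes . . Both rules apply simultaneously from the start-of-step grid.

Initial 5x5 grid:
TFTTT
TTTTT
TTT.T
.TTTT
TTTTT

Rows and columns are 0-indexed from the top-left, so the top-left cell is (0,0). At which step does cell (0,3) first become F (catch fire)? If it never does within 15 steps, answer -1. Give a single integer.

Step 1: cell (0,3)='T' (+3 fires, +1 burnt)
Step 2: cell (0,3)='F' (+4 fires, +3 burnt)
  -> target ignites at step 2
Step 3: cell (0,3)='.' (+5 fires, +4 burnt)
Step 4: cell (0,3)='.' (+3 fires, +5 burnt)
Step 5: cell (0,3)='.' (+4 fires, +3 burnt)
Step 6: cell (0,3)='.' (+2 fires, +4 burnt)
Step 7: cell (0,3)='.' (+1 fires, +2 burnt)
Step 8: cell (0,3)='.' (+0 fires, +1 burnt)
  fire out at step 8

2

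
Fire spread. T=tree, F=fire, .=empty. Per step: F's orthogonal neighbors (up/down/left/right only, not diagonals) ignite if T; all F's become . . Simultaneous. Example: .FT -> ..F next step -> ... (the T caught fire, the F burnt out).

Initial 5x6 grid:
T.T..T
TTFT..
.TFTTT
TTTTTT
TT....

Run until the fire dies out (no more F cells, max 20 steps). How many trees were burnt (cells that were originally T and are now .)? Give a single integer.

Answer: 17

Derivation:
Step 1: +6 fires, +2 burnt (F count now 6)
Step 2: +4 fires, +6 burnt (F count now 4)
Step 3: +5 fires, +4 burnt (F count now 5)
Step 4: +2 fires, +5 burnt (F count now 2)
Step 5: +0 fires, +2 burnt (F count now 0)
Fire out after step 5
Initially T: 18, now '.': 29
Total burnt (originally-T cells now '.'): 17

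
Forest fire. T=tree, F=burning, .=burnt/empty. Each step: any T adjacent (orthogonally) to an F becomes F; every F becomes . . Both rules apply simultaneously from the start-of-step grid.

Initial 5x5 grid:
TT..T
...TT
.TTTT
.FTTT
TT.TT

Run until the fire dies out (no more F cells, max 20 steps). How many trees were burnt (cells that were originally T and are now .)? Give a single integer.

Answer: 14

Derivation:
Step 1: +3 fires, +1 burnt (F count now 3)
Step 2: +3 fires, +3 burnt (F count now 3)
Step 3: +3 fires, +3 burnt (F count now 3)
Step 4: +3 fires, +3 burnt (F count now 3)
Step 5: +1 fires, +3 burnt (F count now 1)
Step 6: +1 fires, +1 burnt (F count now 1)
Step 7: +0 fires, +1 burnt (F count now 0)
Fire out after step 7
Initially T: 16, now '.': 23
Total burnt (originally-T cells now '.'): 14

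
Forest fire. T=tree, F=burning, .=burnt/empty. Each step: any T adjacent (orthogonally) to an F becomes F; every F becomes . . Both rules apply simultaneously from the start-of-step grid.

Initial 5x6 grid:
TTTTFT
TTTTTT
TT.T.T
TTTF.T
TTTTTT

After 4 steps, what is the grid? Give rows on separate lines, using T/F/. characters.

Step 1: 6 trees catch fire, 2 burn out
  TTTF.F
  TTTTFT
  TT.F.T
  TTF..T
  TTTFTT
Step 2: 6 trees catch fire, 6 burn out
  TTF...
  TTTF.F
  TT...T
  TF...T
  TTF.FT
Step 3: 7 trees catch fire, 6 burn out
  TF....
  TTF...
  TF...F
  F....T
  TF...F
Step 4: 5 trees catch fire, 7 burn out
  F.....
  TF....
  F.....
  .....F
  F.....

F.....
TF....
F.....
.....F
F.....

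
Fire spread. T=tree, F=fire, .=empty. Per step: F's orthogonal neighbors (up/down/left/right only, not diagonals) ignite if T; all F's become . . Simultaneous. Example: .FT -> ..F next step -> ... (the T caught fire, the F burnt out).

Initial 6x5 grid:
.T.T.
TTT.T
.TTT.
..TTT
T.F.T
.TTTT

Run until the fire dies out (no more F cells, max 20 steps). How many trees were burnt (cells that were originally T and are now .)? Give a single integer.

Answer: 15

Derivation:
Step 1: +2 fires, +1 burnt (F count now 2)
Step 2: +4 fires, +2 burnt (F count now 4)
Step 3: +5 fires, +4 burnt (F count now 5)
Step 4: +2 fires, +5 burnt (F count now 2)
Step 5: +2 fires, +2 burnt (F count now 2)
Step 6: +0 fires, +2 burnt (F count now 0)
Fire out after step 6
Initially T: 18, now '.': 27
Total burnt (originally-T cells now '.'): 15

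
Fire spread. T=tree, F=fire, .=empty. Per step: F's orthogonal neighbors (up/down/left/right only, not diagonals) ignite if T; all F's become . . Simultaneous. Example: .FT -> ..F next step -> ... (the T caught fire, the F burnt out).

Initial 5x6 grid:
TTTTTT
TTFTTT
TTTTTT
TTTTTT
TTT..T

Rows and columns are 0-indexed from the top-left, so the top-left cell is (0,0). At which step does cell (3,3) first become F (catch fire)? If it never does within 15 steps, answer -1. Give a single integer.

Step 1: cell (3,3)='T' (+4 fires, +1 burnt)
Step 2: cell (3,3)='T' (+7 fires, +4 burnt)
Step 3: cell (3,3)='F' (+8 fires, +7 burnt)
  -> target ignites at step 3
Step 4: cell (3,3)='.' (+5 fires, +8 burnt)
Step 5: cell (3,3)='.' (+2 fires, +5 burnt)
Step 6: cell (3,3)='.' (+1 fires, +2 burnt)
Step 7: cell (3,3)='.' (+0 fires, +1 burnt)
  fire out at step 7

3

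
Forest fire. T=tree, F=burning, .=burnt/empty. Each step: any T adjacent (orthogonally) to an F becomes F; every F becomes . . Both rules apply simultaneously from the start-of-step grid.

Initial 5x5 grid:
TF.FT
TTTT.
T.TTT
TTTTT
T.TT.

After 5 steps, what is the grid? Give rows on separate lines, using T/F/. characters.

Step 1: 4 trees catch fire, 2 burn out
  F...F
  TFTF.
  T.TTT
  TTTTT
  T.TT.
Step 2: 3 trees catch fire, 4 burn out
  .....
  F.F..
  T.TFT
  TTTTT
  T.TT.
Step 3: 4 trees catch fire, 3 burn out
  .....
  .....
  F.F.F
  TTTFT
  T.TT.
Step 4: 4 trees catch fire, 4 burn out
  .....
  .....
  .....
  FTF.F
  T.TF.
Step 5: 3 trees catch fire, 4 burn out
  .....
  .....
  .....
  .F...
  F.F..

.....
.....
.....
.F...
F.F..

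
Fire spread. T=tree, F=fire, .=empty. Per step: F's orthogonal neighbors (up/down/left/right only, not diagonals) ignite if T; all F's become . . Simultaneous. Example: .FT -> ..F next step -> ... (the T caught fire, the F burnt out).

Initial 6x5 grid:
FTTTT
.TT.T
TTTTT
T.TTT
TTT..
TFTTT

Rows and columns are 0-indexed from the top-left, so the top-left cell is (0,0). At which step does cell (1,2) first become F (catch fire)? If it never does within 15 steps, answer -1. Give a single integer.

Step 1: cell (1,2)='T' (+4 fires, +2 burnt)
Step 2: cell (1,2)='T' (+5 fires, +4 burnt)
Step 3: cell (1,2)='F' (+6 fires, +5 burnt)
  -> target ignites at step 3
Step 4: cell (1,2)='.' (+4 fires, +6 burnt)
Step 5: cell (1,2)='.' (+3 fires, +4 burnt)
Step 6: cell (1,2)='.' (+1 fires, +3 burnt)
Step 7: cell (1,2)='.' (+0 fires, +1 burnt)
  fire out at step 7

3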